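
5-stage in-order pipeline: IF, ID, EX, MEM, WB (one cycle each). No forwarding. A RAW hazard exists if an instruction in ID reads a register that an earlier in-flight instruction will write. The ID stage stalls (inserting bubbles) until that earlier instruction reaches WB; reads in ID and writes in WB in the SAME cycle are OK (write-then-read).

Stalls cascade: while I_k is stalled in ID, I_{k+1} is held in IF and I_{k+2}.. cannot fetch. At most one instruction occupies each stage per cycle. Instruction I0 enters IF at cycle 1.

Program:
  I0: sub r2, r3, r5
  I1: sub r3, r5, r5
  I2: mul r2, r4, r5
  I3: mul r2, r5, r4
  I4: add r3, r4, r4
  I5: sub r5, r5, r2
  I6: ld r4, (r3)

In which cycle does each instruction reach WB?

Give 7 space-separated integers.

I0 sub r2 <- r3,r5: IF@1 ID@2 stall=0 (-) EX@3 MEM@4 WB@5
I1 sub r3 <- r5,r5: IF@2 ID@3 stall=0 (-) EX@4 MEM@5 WB@6
I2 mul r2 <- r4,r5: IF@3 ID@4 stall=0 (-) EX@5 MEM@6 WB@7
I3 mul r2 <- r5,r4: IF@4 ID@5 stall=0 (-) EX@6 MEM@7 WB@8
I4 add r3 <- r4,r4: IF@5 ID@6 stall=0 (-) EX@7 MEM@8 WB@9
I5 sub r5 <- r5,r2: IF@6 ID@7 stall=1 (RAW on I3.r2 (WB@8)) EX@9 MEM@10 WB@11
I6 ld r4 <- r3: IF@7 ID@9 stall=0 (-) EX@10 MEM@11 WB@12

Answer: 5 6 7 8 9 11 12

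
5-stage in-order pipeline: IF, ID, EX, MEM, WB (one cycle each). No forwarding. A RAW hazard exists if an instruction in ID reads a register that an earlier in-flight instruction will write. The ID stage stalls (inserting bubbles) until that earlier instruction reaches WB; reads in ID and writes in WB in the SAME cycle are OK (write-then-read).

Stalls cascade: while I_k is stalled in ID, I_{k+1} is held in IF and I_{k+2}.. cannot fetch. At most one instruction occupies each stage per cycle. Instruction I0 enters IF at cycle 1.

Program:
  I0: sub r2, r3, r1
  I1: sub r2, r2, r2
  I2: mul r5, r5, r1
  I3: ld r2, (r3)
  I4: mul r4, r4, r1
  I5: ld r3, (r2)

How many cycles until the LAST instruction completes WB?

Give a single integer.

Answer: 13

Derivation:
I0 sub r2 <- r3,r1: IF@1 ID@2 stall=0 (-) EX@3 MEM@4 WB@5
I1 sub r2 <- r2,r2: IF@2 ID@3 stall=2 (RAW on I0.r2 (WB@5)) EX@6 MEM@7 WB@8
I2 mul r5 <- r5,r1: IF@3 ID@6 stall=0 (-) EX@7 MEM@8 WB@9
I3 ld r2 <- r3: IF@6 ID@7 stall=0 (-) EX@8 MEM@9 WB@10
I4 mul r4 <- r4,r1: IF@7 ID@8 stall=0 (-) EX@9 MEM@10 WB@11
I5 ld r3 <- r2: IF@8 ID@9 stall=1 (RAW on I3.r2 (WB@10)) EX@11 MEM@12 WB@13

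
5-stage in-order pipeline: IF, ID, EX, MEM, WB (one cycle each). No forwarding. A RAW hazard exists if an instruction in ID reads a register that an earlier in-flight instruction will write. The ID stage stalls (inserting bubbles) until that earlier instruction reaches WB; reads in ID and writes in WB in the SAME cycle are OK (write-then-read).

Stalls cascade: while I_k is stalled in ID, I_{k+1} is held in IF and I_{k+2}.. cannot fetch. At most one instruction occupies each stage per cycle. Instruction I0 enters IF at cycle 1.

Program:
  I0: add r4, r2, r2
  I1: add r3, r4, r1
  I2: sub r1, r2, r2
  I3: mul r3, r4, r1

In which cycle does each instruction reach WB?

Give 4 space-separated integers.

I0 add r4 <- r2,r2: IF@1 ID@2 stall=0 (-) EX@3 MEM@4 WB@5
I1 add r3 <- r4,r1: IF@2 ID@3 stall=2 (RAW on I0.r4 (WB@5)) EX@6 MEM@7 WB@8
I2 sub r1 <- r2,r2: IF@3 ID@6 stall=0 (-) EX@7 MEM@8 WB@9
I3 mul r3 <- r4,r1: IF@6 ID@7 stall=2 (RAW on I2.r1 (WB@9)) EX@10 MEM@11 WB@12

Answer: 5 8 9 12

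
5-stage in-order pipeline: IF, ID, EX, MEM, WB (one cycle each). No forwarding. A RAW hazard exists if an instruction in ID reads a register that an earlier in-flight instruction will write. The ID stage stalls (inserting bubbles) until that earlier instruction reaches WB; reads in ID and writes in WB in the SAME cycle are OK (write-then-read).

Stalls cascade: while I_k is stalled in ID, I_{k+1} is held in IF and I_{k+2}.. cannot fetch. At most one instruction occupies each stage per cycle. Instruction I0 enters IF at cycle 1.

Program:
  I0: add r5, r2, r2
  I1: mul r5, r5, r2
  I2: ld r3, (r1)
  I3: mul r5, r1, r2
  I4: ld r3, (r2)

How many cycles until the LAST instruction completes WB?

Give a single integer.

Answer: 11

Derivation:
I0 add r5 <- r2,r2: IF@1 ID@2 stall=0 (-) EX@3 MEM@4 WB@5
I1 mul r5 <- r5,r2: IF@2 ID@3 stall=2 (RAW on I0.r5 (WB@5)) EX@6 MEM@7 WB@8
I2 ld r3 <- r1: IF@3 ID@6 stall=0 (-) EX@7 MEM@8 WB@9
I3 mul r5 <- r1,r2: IF@6 ID@7 stall=0 (-) EX@8 MEM@9 WB@10
I4 ld r3 <- r2: IF@7 ID@8 stall=0 (-) EX@9 MEM@10 WB@11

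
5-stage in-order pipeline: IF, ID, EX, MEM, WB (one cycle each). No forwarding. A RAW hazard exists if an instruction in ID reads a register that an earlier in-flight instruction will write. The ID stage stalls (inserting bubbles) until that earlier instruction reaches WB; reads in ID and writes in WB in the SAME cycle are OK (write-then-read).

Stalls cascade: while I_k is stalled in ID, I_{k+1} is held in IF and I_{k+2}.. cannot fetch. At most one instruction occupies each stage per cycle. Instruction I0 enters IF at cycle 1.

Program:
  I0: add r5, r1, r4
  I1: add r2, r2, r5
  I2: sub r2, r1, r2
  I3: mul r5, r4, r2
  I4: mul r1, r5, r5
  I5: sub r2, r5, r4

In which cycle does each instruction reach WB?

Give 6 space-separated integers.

Answer: 5 8 11 14 17 18

Derivation:
I0 add r5 <- r1,r4: IF@1 ID@2 stall=0 (-) EX@3 MEM@4 WB@5
I1 add r2 <- r2,r5: IF@2 ID@3 stall=2 (RAW on I0.r5 (WB@5)) EX@6 MEM@7 WB@8
I2 sub r2 <- r1,r2: IF@3 ID@6 stall=2 (RAW on I1.r2 (WB@8)) EX@9 MEM@10 WB@11
I3 mul r5 <- r4,r2: IF@6 ID@9 stall=2 (RAW on I2.r2 (WB@11)) EX@12 MEM@13 WB@14
I4 mul r1 <- r5,r5: IF@9 ID@12 stall=2 (RAW on I3.r5 (WB@14)) EX@15 MEM@16 WB@17
I5 sub r2 <- r5,r4: IF@12 ID@15 stall=0 (-) EX@16 MEM@17 WB@18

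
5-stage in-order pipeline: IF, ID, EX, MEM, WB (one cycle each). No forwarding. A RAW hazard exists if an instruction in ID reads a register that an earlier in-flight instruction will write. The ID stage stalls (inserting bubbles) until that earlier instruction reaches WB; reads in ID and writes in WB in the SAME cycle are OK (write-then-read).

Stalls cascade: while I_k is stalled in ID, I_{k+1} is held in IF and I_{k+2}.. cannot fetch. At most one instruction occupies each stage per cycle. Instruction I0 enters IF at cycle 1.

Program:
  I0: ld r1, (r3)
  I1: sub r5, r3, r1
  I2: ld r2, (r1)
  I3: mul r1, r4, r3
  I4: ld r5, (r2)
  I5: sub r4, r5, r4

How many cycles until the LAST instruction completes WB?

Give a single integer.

Answer: 15

Derivation:
I0 ld r1 <- r3: IF@1 ID@2 stall=0 (-) EX@3 MEM@4 WB@5
I1 sub r5 <- r3,r1: IF@2 ID@3 stall=2 (RAW on I0.r1 (WB@5)) EX@6 MEM@7 WB@8
I2 ld r2 <- r1: IF@3 ID@6 stall=0 (-) EX@7 MEM@8 WB@9
I3 mul r1 <- r4,r3: IF@6 ID@7 stall=0 (-) EX@8 MEM@9 WB@10
I4 ld r5 <- r2: IF@7 ID@8 stall=1 (RAW on I2.r2 (WB@9)) EX@10 MEM@11 WB@12
I5 sub r4 <- r5,r4: IF@8 ID@10 stall=2 (RAW on I4.r5 (WB@12)) EX@13 MEM@14 WB@15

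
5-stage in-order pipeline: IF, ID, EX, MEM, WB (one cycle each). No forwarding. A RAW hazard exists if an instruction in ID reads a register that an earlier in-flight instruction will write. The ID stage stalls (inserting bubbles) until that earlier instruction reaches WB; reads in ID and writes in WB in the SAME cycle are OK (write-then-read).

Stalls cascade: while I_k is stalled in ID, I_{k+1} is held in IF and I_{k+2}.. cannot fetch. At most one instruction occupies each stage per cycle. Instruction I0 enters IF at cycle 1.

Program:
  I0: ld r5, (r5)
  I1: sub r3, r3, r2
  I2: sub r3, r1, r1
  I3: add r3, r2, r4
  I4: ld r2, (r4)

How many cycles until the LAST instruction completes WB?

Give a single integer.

I0 ld r5 <- r5: IF@1 ID@2 stall=0 (-) EX@3 MEM@4 WB@5
I1 sub r3 <- r3,r2: IF@2 ID@3 stall=0 (-) EX@4 MEM@5 WB@6
I2 sub r3 <- r1,r1: IF@3 ID@4 stall=0 (-) EX@5 MEM@6 WB@7
I3 add r3 <- r2,r4: IF@4 ID@5 stall=0 (-) EX@6 MEM@7 WB@8
I4 ld r2 <- r4: IF@5 ID@6 stall=0 (-) EX@7 MEM@8 WB@9

Answer: 9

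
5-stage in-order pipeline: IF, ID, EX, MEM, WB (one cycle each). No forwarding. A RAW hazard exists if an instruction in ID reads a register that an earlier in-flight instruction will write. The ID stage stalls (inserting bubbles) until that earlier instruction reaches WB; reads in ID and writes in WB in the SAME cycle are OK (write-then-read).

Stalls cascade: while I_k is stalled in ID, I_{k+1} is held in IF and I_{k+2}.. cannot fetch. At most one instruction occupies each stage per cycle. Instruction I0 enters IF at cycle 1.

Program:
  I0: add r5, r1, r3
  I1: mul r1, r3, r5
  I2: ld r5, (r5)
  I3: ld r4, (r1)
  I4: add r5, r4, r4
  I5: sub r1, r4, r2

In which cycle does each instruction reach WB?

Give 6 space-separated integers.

I0 add r5 <- r1,r3: IF@1 ID@2 stall=0 (-) EX@3 MEM@4 WB@5
I1 mul r1 <- r3,r5: IF@2 ID@3 stall=2 (RAW on I0.r5 (WB@5)) EX@6 MEM@7 WB@8
I2 ld r5 <- r5: IF@3 ID@6 stall=0 (-) EX@7 MEM@8 WB@9
I3 ld r4 <- r1: IF@6 ID@7 stall=1 (RAW on I1.r1 (WB@8)) EX@9 MEM@10 WB@11
I4 add r5 <- r4,r4: IF@7 ID@9 stall=2 (RAW on I3.r4 (WB@11)) EX@12 MEM@13 WB@14
I5 sub r1 <- r4,r2: IF@9 ID@12 stall=0 (-) EX@13 MEM@14 WB@15

Answer: 5 8 9 11 14 15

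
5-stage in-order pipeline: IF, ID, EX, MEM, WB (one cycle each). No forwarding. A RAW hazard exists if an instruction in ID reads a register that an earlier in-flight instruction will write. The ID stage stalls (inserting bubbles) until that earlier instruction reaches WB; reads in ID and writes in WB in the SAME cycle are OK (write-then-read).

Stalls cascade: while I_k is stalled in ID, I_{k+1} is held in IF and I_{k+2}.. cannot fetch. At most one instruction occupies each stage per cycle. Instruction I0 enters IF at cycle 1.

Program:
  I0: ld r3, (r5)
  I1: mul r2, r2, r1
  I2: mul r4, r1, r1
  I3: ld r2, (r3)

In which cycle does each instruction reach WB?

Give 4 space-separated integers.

I0 ld r3 <- r5: IF@1 ID@2 stall=0 (-) EX@3 MEM@4 WB@5
I1 mul r2 <- r2,r1: IF@2 ID@3 stall=0 (-) EX@4 MEM@5 WB@6
I2 mul r4 <- r1,r1: IF@3 ID@4 stall=0 (-) EX@5 MEM@6 WB@7
I3 ld r2 <- r3: IF@4 ID@5 stall=0 (-) EX@6 MEM@7 WB@8

Answer: 5 6 7 8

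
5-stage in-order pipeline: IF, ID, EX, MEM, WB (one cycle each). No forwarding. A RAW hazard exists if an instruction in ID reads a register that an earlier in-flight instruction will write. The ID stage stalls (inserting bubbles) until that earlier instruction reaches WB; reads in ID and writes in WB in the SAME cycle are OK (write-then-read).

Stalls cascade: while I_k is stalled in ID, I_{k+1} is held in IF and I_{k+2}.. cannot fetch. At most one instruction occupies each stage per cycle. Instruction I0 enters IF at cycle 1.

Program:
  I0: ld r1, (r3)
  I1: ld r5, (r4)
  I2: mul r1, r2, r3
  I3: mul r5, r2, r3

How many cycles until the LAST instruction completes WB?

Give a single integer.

Answer: 8

Derivation:
I0 ld r1 <- r3: IF@1 ID@2 stall=0 (-) EX@3 MEM@4 WB@5
I1 ld r5 <- r4: IF@2 ID@3 stall=0 (-) EX@4 MEM@5 WB@6
I2 mul r1 <- r2,r3: IF@3 ID@4 stall=0 (-) EX@5 MEM@6 WB@7
I3 mul r5 <- r2,r3: IF@4 ID@5 stall=0 (-) EX@6 MEM@7 WB@8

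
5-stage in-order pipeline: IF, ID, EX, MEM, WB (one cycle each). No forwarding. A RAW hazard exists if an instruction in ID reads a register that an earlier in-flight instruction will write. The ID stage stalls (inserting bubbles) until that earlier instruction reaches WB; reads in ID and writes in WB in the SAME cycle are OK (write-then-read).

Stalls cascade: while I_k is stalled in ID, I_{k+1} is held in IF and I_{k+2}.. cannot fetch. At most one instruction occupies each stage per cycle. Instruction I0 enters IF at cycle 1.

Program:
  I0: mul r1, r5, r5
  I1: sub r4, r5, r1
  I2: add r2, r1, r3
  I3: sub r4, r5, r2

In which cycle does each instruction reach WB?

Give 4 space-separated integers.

I0 mul r1 <- r5,r5: IF@1 ID@2 stall=0 (-) EX@3 MEM@4 WB@5
I1 sub r4 <- r5,r1: IF@2 ID@3 stall=2 (RAW on I0.r1 (WB@5)) EX@6 MEM@7 WB@8
I2 add r2 <- r1,r3: IF@3 ID@6 stall=0 (-) EX@7 MEM@8 WB@9
I3 sub r4 <- r5,r2: IF@6 ID@7 stall=2 (RAW on I2.r2 (WB@9)) EX@10 MEM@11 WB@12

Answer: 5 8 9 12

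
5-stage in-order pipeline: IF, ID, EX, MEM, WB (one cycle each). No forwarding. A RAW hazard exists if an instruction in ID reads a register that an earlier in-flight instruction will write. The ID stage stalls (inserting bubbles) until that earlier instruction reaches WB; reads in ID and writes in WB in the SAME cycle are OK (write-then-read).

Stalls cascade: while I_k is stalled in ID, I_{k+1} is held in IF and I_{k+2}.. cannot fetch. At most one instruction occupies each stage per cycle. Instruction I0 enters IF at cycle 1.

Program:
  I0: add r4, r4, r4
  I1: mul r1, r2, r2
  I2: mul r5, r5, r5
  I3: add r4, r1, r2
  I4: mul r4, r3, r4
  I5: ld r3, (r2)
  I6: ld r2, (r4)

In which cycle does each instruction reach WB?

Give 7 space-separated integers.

I0 add r4 <- r4,r4: IF@1 ID@2 stall=0 (-) EX@3 MEM@4 WB@5
I1 mul r1 <- r2,r2: IF@2 ID@3 stall=0 (-) EX@4 MEM@5 WB@6
I2 mul r5 <- r5,r5: IF@3 ID@4 stall=0 (-) EX@5 MEM@6 WB@7
I3 add r4 <- r1,r2: IF@4 ID@5 stall=1 (RAW on I1.r1 (WB@6)) EX@7 MEM@8 WB@9
I4 mul r4 <- r3,r4: IF@5 ID@7 stall=2 (RAW on I3.r4 (WB@9)) EX@10 MEM@11 WB@12
I5 ld r3 <- r2: IF@7 ID@10 stall=0 (-) EX@11 MEM@12 WB@13
I6 ld r2 <- r4: IF@10 ID@11 stall=1 (RAW on I4.r4 (WB@12)) EX@13 MEM@14 WB@15

Answer: 5 6 7 9 12 13 15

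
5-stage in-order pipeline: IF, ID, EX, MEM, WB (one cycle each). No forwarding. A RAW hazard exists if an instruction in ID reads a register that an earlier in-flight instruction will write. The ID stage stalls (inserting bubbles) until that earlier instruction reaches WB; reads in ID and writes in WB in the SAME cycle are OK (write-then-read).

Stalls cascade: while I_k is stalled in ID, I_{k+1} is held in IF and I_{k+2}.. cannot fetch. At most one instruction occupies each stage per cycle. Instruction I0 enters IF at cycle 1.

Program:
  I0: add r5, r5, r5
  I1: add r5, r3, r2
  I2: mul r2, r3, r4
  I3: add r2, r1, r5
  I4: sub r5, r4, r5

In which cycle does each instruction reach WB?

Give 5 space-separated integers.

I0 add r5 <- r5,r5: IF@1 ID@2 stall=0 (-) EX@3 MEM@4 WB@5
I1 add r5 <- r3,r2: IF@2 ID@3 stall=0 (-) EX@4 MEM@5 WB@6
I2 mul r2 <- r3,r4: IF@3 ID@4 stall=0 (-) EX@5 MEM@6 WB@7
I3 add r2 <- r1,r5: IF@4 ID@5 stall=1 (RAW on I1.r5 (WB@6)) EX@7 MEM@8 WB@9
I4 sub r5 <- r4,r5: IF@5 ID@7 stall=0 (-) EX@8 MEM@9 WB@10

Answer: 5 6 7 9 10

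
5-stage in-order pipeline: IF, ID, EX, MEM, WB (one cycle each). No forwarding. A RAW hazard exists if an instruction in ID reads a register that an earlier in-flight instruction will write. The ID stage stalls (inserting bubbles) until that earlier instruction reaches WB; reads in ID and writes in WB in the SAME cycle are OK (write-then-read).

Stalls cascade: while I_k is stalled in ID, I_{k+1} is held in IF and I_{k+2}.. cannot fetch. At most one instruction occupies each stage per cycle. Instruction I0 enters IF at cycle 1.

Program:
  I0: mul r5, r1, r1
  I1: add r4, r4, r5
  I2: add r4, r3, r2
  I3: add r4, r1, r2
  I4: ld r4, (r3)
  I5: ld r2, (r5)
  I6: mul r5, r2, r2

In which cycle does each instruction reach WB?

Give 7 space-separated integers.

Answer: 5 8 9 10 11 12 15

Derivation:
I0 mul r5 <- r1,r1: IF@1 ID@2 stall=0 (-) EX@3 MEM@4 WB@5
I1 add r4 <- r4,r5: IF@2 ID@3 stall=2 (RAW on I0.r5 (WB@5)) EX@6 MEM@7 WB@8
I2 add r4 <- r3,r2: IF@3 ID@6 stall=0 (-) EX@7 MEM@8 WB@9
I3 add r4 <- r1,r2: IF@6 ID@7 stall=0 (-) EX@8 MEM@9 WB@10
I4 ld r4 <- r3: IF@7 ID@8 stall=0 (-) EX@9 MEM@10 WB@11
I5 ld r2 <- r5: IF@8 ID@9 stall=0 (-) EX@10 MEM@11 WB@12
I6 mul r5 <- r2,r2: IF@9 ID@10 stall=2 (RAW on I5.r2 (WB@12)) EX@13 MEM@14 WB@15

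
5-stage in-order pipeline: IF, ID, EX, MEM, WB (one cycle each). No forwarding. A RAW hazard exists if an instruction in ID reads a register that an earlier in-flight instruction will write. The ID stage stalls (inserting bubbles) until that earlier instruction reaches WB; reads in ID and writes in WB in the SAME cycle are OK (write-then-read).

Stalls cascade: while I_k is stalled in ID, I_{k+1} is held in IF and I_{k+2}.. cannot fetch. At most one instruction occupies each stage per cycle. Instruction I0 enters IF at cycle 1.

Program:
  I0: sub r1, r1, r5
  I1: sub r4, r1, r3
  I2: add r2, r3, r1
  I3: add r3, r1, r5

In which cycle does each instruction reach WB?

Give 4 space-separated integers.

I0 sub r1 <- r1,r5: IF@1 ID@2 stall=0 (-) EX@3 MEM@4 WB@5
I1 sub r4 <- r1,r3: IF@2 ID@3 stall=2 (RAW on I0.r1 (WB@5)) EX@6 MEM@7 WB@8
I2 add r2 <- r3,r1: IF@3 ID@6 stall=0 (-) EX@7 MEM@8 WB@9
I3 add r3 <- r1,r5: IF@6 ID@7 stall=0 (-) EX@8 MEM@9 WB@10

Answer: 5 8 9 10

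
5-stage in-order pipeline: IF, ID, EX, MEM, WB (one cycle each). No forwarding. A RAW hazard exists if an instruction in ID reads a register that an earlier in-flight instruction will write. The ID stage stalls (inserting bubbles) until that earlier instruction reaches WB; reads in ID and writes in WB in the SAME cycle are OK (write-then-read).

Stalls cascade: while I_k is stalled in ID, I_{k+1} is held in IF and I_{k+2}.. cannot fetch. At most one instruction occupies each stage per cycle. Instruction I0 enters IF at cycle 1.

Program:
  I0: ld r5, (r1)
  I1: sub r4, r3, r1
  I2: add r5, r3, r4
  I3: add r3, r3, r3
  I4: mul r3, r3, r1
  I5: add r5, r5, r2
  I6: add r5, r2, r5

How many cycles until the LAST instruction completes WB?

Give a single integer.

I0 ld r5 <- r1: IF@1 ID@2 stall=0 (-) EX@3 MEM@4 WB@5
I1 sub r4 <- r3,r1: IF@2 ID@3 stall=0 (-) EX@4 MEM@5 WB@6
I2 add r5 <- r3,r4: IF@3 ID@4 stall=2 (RAW on I1.r4 (WB@6)) EX@7 MEM@8 WB@9
I3 add r3 <- r3,r3: IF@4 ID@7 stall=0 (-) EX@8 MEM@9 WB@10
I4 mul r3 <- r3,r1: IF@7 ID@8 stall=2 (RAW on I3.r3 (WB@10)) EX@11 MEM@12 WB@13
I5 add r5 <- r5,r2: IF@8 ID@11 stall=0 (-) EX@12 MEM@13 WB@14
I6 add r5 <- r2,r5: IF@11 ID@12 stall=2 (RAW on I5.r5 (WB@14)) EX@15 MEM@16 WB@17

Answer: 17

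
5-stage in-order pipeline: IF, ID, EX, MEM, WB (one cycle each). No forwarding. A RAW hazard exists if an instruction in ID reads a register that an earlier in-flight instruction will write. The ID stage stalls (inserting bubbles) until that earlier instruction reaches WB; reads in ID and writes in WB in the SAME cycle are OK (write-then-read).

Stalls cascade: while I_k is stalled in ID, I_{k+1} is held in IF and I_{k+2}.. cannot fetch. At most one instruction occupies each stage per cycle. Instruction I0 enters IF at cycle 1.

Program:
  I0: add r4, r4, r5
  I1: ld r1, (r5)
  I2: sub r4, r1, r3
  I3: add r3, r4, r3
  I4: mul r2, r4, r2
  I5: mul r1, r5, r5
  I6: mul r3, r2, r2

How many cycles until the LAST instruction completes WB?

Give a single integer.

I0 add r4 <- r4,r5: IF@1 ID@2 stall=0 (-) EX@3 MEM@4 WB@5
I1 ld r1 <- r5: IF@2 ID@3 stall=0 (-) EX@4 MEM@5 WB@6
I2 sub r4 <- r1,r3: IF@3 ID@4 stall=2 (RAW on I1.r1 (WB@6)) EX@7 MEM@8 WB@9
I3 add r3 <- r4,r3: IF@4 ID@7 stall=2 (RAW on I2.r4 (WB@9)) EX@10 MEM@11 WB@12
I4 mul r2 <- r4,r2: IF@7 ID@10 stall=0 (-) EX@11 MEM@12 WB@13
I5 mul r1 <- r5,r5: IF@10 ID@11 stall=0 (-) EX@12 MEM@13 WB@14
I6 mul r3 <- r2,r2: IF@11 ID@12 stall=1 (RAW on I4.r2 (WB@13)) EX@14 MEM@15 WB@16

Answer: 16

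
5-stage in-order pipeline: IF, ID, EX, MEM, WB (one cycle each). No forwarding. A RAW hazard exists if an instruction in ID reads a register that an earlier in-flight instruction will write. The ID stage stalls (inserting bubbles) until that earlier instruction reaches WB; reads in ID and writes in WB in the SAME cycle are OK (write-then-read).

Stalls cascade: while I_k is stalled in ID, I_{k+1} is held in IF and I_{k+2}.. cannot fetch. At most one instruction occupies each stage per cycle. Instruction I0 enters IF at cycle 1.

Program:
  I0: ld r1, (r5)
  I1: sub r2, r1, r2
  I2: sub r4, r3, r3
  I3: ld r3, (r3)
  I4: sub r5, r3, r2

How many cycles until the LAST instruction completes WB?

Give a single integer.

I0 ld r1 <- r5: IF@1 ID@2 stall=0 (-) EX@3 MEM@4 WB@5
I1 sub r2 <- r1,r2: IF@2 ID@3 stall=2 (RAW on I0.r1 (WB@5)) EX@6 MEM@7 WB@8
I2 sub r4 <- r3,r3: IF@3 ID@6 stall=0 (-) EX@7 MEM@8 WB@9
I3 ld r3 <- r3: IF@6 ID@7 stall=0 (-) EX@8 MEM@9 WB@10
I4 sub r5 <- r3,r2: IF@7 ID@8 stall=2 (RAW on I3.r3 (WB@10)) EX@11 MEM@12 WB@13

Answer: 13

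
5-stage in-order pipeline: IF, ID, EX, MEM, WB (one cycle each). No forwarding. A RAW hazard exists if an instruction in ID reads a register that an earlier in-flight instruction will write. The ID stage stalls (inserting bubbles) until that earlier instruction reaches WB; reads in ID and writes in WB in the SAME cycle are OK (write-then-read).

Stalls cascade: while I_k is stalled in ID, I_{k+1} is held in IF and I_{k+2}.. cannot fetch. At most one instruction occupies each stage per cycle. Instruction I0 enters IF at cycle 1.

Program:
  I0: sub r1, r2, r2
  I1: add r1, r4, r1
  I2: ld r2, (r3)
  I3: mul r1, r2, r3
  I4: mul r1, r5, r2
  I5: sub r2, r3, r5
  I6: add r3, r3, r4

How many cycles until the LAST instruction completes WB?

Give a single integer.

Answer: 15

Derivation:
I0 sub r1 <- r2,r2: IF@1 ID@2 stall=0 (-) EX@3 MEM@4 WB@5
I1 add r1 <- r4,r1: IF@2 ID@3 stall=2 (RAW on I0.r1 (WB@5)) EX@6 MEM@7 WB@8
I2 ld r2 <- r3: IF@3 ID@6 stall=0 (-) EX@7 MEM@8 WB@9
I3 mul r1 <- r2,r3: IF@6 ID@7 stall=2 (RAW on I2.r2 (WB@9)) EX@10 MEM@11 WB@12
I4 mul r1 <- r5,r2: IF@7 ID@10 stall=0 (-) EX@11 MEM@12 WB@13
I5 sub r2 <- r3,r5: IF@10 ID@11 stall=0 (-) EX@12 MEM@13 WB@14
I6 add r3 <- r3,r4: IF@11 ID@12 stall=0 (-) EX@13 MEM@14 WB@15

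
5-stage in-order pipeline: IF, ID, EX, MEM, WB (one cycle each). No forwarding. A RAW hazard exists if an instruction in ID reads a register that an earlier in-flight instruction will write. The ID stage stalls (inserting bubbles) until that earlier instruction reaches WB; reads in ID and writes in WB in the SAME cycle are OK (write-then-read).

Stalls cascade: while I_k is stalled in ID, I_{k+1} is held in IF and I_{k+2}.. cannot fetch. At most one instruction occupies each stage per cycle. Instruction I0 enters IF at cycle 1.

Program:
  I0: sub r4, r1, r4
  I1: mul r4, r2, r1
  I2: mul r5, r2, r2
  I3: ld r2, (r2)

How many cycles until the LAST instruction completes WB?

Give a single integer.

I0 sub r4 <- r1,r4: IF@1 ID@2 stall=0 (-) EX@3 MEM@4 WB@5
I1 mul r4 <- r2,r1: IF@2 ID@3 stall=0 (-) EX@4 MEM@5 WB@6
I2 mul r5 <- r2,r2: IF@3 ID@4 stall=0 (-) EX@5 MEM@6 WB@7
I3 ld r2 <- r2: IF@4 ID@5 stall=0 (-) EX@6 MEM@7 WB@8

Answer: 8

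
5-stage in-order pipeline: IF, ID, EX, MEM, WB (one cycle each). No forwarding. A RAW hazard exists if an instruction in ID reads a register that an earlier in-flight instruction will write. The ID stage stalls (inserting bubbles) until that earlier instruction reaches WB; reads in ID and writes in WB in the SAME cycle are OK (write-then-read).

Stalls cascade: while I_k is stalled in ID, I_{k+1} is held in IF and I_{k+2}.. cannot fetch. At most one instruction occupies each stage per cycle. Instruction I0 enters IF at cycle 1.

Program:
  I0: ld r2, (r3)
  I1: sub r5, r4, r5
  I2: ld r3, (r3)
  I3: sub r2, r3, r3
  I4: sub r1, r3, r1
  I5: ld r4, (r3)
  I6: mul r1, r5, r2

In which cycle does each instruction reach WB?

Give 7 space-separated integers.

Answer: 5 6 7 10 11 12 13

Derivation:
I0 ld r2 <- r3: IF@1 ID@2 stall=0 (-) EX@3 MEM@4 WB@5
I1 sub r5 <- r4,r5: IF@2 ID@3 stall=0 (-) EX@4 MEM@5 WB@6
I2 ld r3 <- r3: IF@3 ID@4 stall=0 (-) EX@5 MEM@6 WB@7
I3 sub r2 <- r3,r3: IF@4 ID@5 stall=2 (RAW on I2.r3 (WB@7)) EX@8 MEM@9 WB@10
I4 sub r1 <- r3,r1: IF@5 ID@8 stall=0 (-) EX@9 MEM@10 WB@11
I5 ld r4 <- r3: IF@8 ID@9 stall=0 (-) EX@10 MEM@11 WB@12
I6 mul r1 <- r5,r2: IF@9 ID@10 stall=0 (-) EX@11 MEM@12 WB@13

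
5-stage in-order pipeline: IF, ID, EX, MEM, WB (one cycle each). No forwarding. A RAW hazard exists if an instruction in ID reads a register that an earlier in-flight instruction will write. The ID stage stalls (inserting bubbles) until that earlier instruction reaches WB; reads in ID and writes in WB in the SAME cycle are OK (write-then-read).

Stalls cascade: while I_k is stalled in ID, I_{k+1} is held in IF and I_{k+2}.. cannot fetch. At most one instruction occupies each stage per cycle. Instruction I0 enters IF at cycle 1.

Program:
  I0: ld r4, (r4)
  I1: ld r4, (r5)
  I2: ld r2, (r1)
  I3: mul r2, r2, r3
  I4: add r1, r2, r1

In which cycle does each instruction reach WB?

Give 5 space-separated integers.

Answer: 5 6 7 10 13

Derivation:
I0 ld r4 <- r4: IF@1 ID@2 stall=0 (-) EX@3 MEM@4 WB@5
I1 ld r4 <- r5: IF@2 ID@3 stall=0 (-) EX@4 MEM@5 WB@6
I2 ld r2 <- r1: IF@3 ID@4 stall=0 (-) EX@5 MEM@6 WB@7
I3 mul r2 <- r2,r3: IF@4 ID@5 stall=2 (RAW on I2.r2 (WB@7)) EX@8 MEM@9 WB@10
I4 add r1 <- r2,r1: IF@5 ID@8 stall=2 (RAW on I3.r2 (WB@10)) EX@11 MEM@12 WB@13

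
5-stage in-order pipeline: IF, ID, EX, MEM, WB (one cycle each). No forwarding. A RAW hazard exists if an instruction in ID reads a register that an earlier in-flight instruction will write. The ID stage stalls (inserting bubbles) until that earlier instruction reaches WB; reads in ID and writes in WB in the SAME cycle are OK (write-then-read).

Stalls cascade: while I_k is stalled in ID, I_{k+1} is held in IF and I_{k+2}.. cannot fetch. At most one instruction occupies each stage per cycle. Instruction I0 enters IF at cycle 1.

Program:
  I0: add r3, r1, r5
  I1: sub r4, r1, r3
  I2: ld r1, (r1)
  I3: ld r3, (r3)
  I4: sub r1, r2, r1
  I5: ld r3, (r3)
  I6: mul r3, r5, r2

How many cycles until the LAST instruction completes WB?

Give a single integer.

I0 add r3 <- r1,r5: IF@1 ID@2 stall=0 (-) EX@3 MEM@4 WB@5
I1 sub r4 <- r1,r3: IF@2 ID@3 stall=2 (RAW on I0.r3 (WB@5)) EX@6 MEM@7 WB@8
I2 ld r1 <- r1: IF@3 ID@6 stall=0 (-) EX@7 MEM@8 WB@9
I3 ld r3 <- r3: IF@6 ID@7 stall=0 (-) EX@8 MEM@9 WB@10
I4 sub r1 <- r2,r1: IF@7 ID@8 stall=1 (RAW on I2.r1 (WB@9)) EX@10 MEM@11 WB@12
I5 ld r3 <- r3: IF@8 ID@10 stall=0 (-) EX@11 MEM@12 WB@13
I6 mul r3 <- r5,r2: IF@10 ID@11 stall=0 (-) EX@12 MEM@13 WB@14

Answer: 14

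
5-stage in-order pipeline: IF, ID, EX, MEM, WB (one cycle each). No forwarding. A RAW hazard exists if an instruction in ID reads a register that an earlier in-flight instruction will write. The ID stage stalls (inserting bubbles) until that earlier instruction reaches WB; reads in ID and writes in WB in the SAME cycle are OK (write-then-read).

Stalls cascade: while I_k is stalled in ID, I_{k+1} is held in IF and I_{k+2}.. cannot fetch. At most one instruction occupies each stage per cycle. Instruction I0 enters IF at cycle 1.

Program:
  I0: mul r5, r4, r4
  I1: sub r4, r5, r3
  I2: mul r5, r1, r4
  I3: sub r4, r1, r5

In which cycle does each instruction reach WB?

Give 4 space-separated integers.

I0 mul r5 <- r4,r4: IF@1 ID@2 stall=0 (-) EX@3 MEM@4 WB@5
I1 sub r4 <- r5,r3: IF@2 ID@3 stall=2 (RAW on I0.r5 (WB@5)) EX@6 MEM@7 WB@8
I2 mul r5 <- r1,r4: IF@3 ID@6 stall=2 (RAW on I1.r4 (WB@8)) EX@9 MEM@10 WB@11
I3 sub r4 <- r1,r5: IF@6 ID@9 stall=2 (RAW on I2.r5 (WB@11)) EX@12 MEM@13 WB@14

Answer: 5 8 11 14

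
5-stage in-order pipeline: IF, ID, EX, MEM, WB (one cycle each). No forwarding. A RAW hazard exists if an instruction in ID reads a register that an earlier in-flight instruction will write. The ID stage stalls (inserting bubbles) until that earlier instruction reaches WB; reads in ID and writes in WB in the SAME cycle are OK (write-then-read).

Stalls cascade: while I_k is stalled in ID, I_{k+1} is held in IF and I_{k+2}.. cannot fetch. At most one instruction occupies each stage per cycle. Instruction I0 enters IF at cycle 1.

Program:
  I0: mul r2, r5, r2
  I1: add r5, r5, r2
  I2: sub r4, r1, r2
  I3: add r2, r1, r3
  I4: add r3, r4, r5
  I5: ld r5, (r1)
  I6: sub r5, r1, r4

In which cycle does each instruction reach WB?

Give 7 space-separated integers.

Answer: 5 8 9 10 12 13 14

Derivation:
I0 mul r2 <- r5,r2: IF@1 ID@2 stall=0 (-) EX@3 MEM@4 WB@5
I1 add r5 <- r5,r2: IF@2 ID@3 stall=2 (RAW on I0.r2 (WB@5)) EX@6 MEM@7 WB@8
I2 sub r4 <- r1,r2: IF@3 ID@6 stall=0 (-) EX@7 MEM@8 WB@9
I3 add r2 <- r1,r3: IF@6 ID@7 stall=0 (-) EX@8 MEM@9 WB@10
I4 add r3 <- r4,r5: IF@7 ID@8 stall=1 (RAW on I2.r4 (WB@9)) EX@10 MEM@11 WB@12
I5 ld r5 <- r1: IF@8 ID@10 stall=0 (-) EX@11 MEM@12 WB@13
I6 sub r5 <- r1,r4: IF@10 ID@11 stall=0 (-) EX@12 MEM@13 WB@14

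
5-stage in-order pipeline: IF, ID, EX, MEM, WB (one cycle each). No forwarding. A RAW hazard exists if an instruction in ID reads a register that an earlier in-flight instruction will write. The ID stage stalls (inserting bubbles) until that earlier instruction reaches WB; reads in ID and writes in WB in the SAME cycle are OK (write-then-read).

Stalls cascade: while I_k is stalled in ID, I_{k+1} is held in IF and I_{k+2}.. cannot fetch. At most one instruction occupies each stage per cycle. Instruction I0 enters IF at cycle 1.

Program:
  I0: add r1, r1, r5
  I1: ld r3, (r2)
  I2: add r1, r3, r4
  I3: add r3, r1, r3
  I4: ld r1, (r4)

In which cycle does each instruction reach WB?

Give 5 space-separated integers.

I0 add r1 <- r1,r5: IF@1 ID@2 stall=0 (-) EX@3 MEM@4 WB@5
I1 ld r3 <- r2: IF@2 ID@3 stall=0 (-) EX@4 MEM@5 WB@6
I2 add r1 <- r3,r4: IF@3 ID@4 stall=2 (RAW on I1.r3 (WB@6)) EX@7 MEM@8 WB@9
I3 add r3 <- r1,r3: IF@4 ID@7 stall=2 (RAW on I2.r1 (WB@9)) EX@10 MEM@11 WB@12
I4 ld r1 <- r4: IF@7 ID@10 stall=0 (-) EX@11 MEM@12 WB@13

Answer: 5 6 9 12 13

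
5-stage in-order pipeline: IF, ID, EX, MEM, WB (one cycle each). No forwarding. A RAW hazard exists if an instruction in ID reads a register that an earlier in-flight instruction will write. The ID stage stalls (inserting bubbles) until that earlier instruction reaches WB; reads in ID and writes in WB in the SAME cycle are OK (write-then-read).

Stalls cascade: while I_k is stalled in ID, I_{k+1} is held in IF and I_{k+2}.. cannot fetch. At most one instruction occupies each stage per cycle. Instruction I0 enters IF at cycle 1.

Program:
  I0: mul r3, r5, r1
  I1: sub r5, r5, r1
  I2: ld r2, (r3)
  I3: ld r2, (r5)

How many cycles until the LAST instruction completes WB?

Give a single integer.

Answer: 9

Derivation:
I0 mul r3 <- r5,r1: IF@1 ID@2 stall=0 (-) EX@3 MEM@4 WB@5
I1 sub r5 <- r5,r1: IF@2 ID@3 stall=0 (-) EX@4 MEM@5 WB@6
I2 ld r2 <- r3: IF@3 ID@4 stall=1 (RAW on I0.r3 (WB@5)) EX@6 MEM@7 WB@8
I3 ld r2 <- r5: IF@4 ID@6 stall=0 (-) EX@7 MEM@8 WB@9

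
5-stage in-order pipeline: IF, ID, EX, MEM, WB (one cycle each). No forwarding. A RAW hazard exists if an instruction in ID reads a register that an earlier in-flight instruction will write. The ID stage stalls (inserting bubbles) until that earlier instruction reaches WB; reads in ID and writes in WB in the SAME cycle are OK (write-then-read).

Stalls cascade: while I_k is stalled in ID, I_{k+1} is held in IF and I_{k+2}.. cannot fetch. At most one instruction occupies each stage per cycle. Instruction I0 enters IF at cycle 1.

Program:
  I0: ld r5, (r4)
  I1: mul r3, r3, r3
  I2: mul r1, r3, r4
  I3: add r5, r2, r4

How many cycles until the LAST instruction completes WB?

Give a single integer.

Answer: 10

Derivation:
I0 ld r5 <- r4: IF@1 ID@2 stall=0 (-) EX@3 MEM@4 WB@5
I1 mul r3 <- r3,r3: IF@2 ID@3 stall=0 (-) EX@4 MEM@5 WB@6
I2 mul r1 <- r3,r4: IF@3 ID@4 stall=2 (RAW on I1.r3 (WB@6)) EX@7 MEM@8 WB@9
I3 add r5 <- r2,r4: IF@4 ID@7 stall=0 (-) EX@8 MEM@9 WB@10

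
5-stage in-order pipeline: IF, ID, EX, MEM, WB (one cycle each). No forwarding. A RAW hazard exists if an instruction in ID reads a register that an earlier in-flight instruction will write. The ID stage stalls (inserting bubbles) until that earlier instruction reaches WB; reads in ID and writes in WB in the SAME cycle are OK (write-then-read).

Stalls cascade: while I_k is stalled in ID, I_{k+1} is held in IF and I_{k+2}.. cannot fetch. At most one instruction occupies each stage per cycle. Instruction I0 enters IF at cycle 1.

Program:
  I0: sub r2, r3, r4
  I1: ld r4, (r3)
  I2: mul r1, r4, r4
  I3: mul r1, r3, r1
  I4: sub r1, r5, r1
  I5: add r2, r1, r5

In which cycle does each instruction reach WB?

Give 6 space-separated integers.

I0 sub r2 <- r3,r4: IF@1 ID@2 stall=0 (-) EX@3 MEM@4 WB@5
I1 ld r4 <- r3: IF@2 ID@3 stall=0 (-) EX@4 MEM@5 WB@6
I2 mul r1 <- r4,r4: IF@3 ID@4 stall=2 (RAW on I1.r4 (WB@6)) EX@7 MEM@8 WB@9
I3 mul r1 <- r3,r1: IF@4 ID@7 stall=2 (RAW on I2.r1 (WB@9)) EX@10 MEM@11 WB@12
I4 sub r1 <- r5,r1: IF@7 ID@10 stall=2 (RAW on I3.r1 (WB@12)) EX@13 MEM@14 WB@15
I5 add r2 <- r1,r5: IF@10 ID@13 stall=2 (RAW on I4.r1 (WB@15)) EX@16 MEM@17 WB@18

Answer: 5 6 9 12 15 18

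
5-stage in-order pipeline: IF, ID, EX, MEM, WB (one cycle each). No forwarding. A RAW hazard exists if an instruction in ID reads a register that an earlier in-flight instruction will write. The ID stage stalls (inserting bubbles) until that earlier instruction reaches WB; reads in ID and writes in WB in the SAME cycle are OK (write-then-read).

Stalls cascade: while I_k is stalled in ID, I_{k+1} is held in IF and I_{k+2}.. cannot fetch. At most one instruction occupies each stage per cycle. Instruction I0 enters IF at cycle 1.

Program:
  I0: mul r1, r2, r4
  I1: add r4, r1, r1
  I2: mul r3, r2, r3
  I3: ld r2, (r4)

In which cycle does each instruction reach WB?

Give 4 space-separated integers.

I0 mul r1 <- r2,r4: IF@1 ID@2 stall=0 (-) EX@3 MEM@4 WB@5
I1 add r4 <- r1,r1: IF@2 ID@3 stall=2 (RAW on I0.r1 (WB@5)) EX@6 MEM@7 WB@8
I2 mul r3 <- r2,r3: IF@3 ID@6 stall=0 (-) EX@7 MEM@8 WB@9
I3 ld r2 <- r4: IF@6 ID@7 stall=1 (RAW on I1.r4 (WB@8)) EX@9 MEM@10 WB@11

Answer: 5 8 9 11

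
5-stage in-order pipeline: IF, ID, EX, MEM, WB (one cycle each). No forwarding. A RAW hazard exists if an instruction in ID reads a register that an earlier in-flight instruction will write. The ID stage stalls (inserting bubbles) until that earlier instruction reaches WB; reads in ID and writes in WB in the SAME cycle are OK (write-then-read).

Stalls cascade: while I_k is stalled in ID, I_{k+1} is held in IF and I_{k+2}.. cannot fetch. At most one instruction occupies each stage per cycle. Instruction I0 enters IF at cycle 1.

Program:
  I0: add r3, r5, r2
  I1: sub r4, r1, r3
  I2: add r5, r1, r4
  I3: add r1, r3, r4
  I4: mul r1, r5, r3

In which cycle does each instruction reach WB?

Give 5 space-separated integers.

Answer: 5 8 11 12 14

Derivation:
I0 add r3 <- r5,r2: IF@1 ID@2 stall=0 (-) EX@3 MEM@4 WB@5
I1 sub r4 <- r1,r3: IF@2 ID@3 stall=2 (RAW on I0.r3 (WB@5)) EX@6 MEM@7 WB@8
I2 add r5 <- r1,r4: IF@3 ID@6 stall=2 (RAW on I1.r4 (WB@8)) EX@9 MEM@10 WB@11
I3 add r1 <- r3,r4: IF@6 ID@9 stall=0 (-) EX@10 MEM@11 WB@12
I4 mul r1 <- r5,r3: IF@9 ID@10 stall=1 (RAW on I2.r5 (WB@11)) EX@12 MEM@13 WB@14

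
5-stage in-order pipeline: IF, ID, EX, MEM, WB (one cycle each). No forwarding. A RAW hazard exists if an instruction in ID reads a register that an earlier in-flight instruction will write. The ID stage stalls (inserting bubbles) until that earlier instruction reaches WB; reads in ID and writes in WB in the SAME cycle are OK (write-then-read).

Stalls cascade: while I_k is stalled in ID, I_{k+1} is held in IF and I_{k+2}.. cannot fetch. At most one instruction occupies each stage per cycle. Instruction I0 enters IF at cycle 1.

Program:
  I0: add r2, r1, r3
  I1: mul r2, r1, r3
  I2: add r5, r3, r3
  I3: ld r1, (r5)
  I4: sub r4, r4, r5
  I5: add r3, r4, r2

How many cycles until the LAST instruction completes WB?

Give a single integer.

Answer: 14

Derivation:
I0 add r2 <- r1,r3: IF@1 ID@2 stall=0 (-) EX@3 MEM@4 WB@5
I1 mul r2 <- r1,r3: IF@2 ID@3 stall=0 (-) EX@4 MEM@5 WB@6
I2 add r5 <- r3,r3: IF@3 ID@4 stall=0 (-) EX@5 MEM@6 WB@7
I3 ld r1 <- r5: IF@4 ID@5 stall=2 (RAW on I2.r5 (WB@7)) EX@8 MEM@9 WB@10
I4 sub r4 <- r4,r5: IF@5 ID@8 stall=0 (-) EX@9 MEM@10 WB@11
I5 add r3 <- r4,r2: IF@8 ID@9 stall=2 (RAW on I4.r4 (WB@11)) EX@12 MEM@13 WB@14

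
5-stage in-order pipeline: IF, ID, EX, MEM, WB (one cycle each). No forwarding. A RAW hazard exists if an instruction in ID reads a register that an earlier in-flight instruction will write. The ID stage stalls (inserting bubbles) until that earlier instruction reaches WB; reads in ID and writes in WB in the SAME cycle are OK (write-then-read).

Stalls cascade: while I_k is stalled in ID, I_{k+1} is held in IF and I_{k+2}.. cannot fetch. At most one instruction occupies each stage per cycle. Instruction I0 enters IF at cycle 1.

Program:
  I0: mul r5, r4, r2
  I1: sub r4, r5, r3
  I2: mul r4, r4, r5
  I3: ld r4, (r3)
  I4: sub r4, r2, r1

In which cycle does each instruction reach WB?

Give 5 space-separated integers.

Answer: 5 8 11 12 13

Derivation:
I0 mul r5 <- r4,r2: IF@1 ID@2 stall=0 (-) EX@3 MEM@4 WB@5
I1 sub r4 <- r5,r3: IF@2 ID@3 stall=2 (RAW on I0.r5 (WB@5)) EX@6 MEM@7 WB@8
I2 mul r4 <- r4,r5: IF@3 ID@6 stall=2 (RAW on I1.r4 (WB@8)) EX@9 MEM@10 WB@11
I3 ld r4 <- r3: IF@6 ID@9 stall=0 (-) EX@10 MEM@11 WB@12
I4 sub r4 <- r2,r1: IF@9 ID@10 stall=0 (-) EX@11 MEM@12 WB@13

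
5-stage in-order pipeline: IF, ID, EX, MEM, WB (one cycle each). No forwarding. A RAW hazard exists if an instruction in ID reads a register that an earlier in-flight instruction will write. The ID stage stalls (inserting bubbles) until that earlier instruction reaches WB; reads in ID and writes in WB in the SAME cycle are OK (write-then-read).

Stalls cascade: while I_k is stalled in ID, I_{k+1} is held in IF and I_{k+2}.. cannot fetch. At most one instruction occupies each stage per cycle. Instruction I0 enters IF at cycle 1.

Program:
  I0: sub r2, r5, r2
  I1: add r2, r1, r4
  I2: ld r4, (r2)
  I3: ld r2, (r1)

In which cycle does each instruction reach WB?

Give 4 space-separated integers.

I0 sub r2 <- r5,r2: IF@1 ID@2 stall=0 (-) EX@3 MEM@4 WB@5
I1 add r2 <- r1,r4: IF@2 ID@3 stall=0 (-) EX@4 MEM@5 WB@6
I2 ld r4 <- r2: IF@3 ID@4 stall=2 (RAW on I1.r2 (WB@6)) EX@7 MEM@8 WB@9
I3 ld r2 <- r1: IF@4 ID@7 stall=0 (-) EX@8 MEM@9 WB@10

Answer: 5 6 9 10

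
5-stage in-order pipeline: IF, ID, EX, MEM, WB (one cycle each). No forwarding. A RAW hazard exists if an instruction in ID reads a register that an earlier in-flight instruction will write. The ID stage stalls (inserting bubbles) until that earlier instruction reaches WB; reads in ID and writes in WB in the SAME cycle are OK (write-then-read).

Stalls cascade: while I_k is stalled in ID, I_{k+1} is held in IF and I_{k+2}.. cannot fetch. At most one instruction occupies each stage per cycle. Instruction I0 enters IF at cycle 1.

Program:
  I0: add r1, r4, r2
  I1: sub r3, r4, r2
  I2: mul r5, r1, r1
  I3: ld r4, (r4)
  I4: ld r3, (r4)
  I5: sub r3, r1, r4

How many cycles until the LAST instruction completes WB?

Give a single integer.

I0 add r1 <- r4,r2: IF@1 ID@2 stall=0 (-) EX@3 MEM@4 WB@5
I1 sub r3 <- r4,r2: IF@2 ID@3 stall=0 (-) EX@4 MEM@5 WB@6
I2 mul r5 <- r1,r1: IF@3 ID@4 stall=1 (RAW on I0.r1 (WB@5)) EX@6 MEM@7 WB@8
I3 ld r4 <- r4: IF@4 ID@6 stall=0 (-) EX@7 MEM@8 WB@9
I4 ld r3 <- r4: IF@6 ID@7 stall=2 (RAW on I3.r4 (WB@9)) EX@10 MEM@11 WB@12
I5 sub r3 <- r1,r4: IF@7 ID@10 stall=0 (-) EX@11 MEM@12 WB@13

Answer: 13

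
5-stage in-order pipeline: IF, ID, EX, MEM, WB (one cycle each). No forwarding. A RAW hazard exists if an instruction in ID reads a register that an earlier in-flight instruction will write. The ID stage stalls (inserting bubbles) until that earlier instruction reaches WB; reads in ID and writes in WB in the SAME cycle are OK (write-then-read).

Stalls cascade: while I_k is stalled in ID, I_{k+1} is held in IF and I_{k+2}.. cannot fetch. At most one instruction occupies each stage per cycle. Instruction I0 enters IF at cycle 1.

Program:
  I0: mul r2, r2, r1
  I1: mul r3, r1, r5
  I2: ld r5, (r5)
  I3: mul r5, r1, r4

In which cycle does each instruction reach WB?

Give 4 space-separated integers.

I0 mul r2 <- r2,r1: IF@1 ID@2 stall=0 (-) EX@3 MEM@4 WB@5
I1 mul r3 <- r1,r5: IF@2 ID@3 stall=0 (-) EX@4 MEM@5 WB@6
I2 ld r5 <- r5: IF@3 ID@4 stall=0 (-) EX@5 MEM@6 WB@7
I3 mul r5 <- r1,r4: IF@4 ID@5 stall=0 (-) EX@6 MEM@7 WB@8

Answer: 5 6 7 8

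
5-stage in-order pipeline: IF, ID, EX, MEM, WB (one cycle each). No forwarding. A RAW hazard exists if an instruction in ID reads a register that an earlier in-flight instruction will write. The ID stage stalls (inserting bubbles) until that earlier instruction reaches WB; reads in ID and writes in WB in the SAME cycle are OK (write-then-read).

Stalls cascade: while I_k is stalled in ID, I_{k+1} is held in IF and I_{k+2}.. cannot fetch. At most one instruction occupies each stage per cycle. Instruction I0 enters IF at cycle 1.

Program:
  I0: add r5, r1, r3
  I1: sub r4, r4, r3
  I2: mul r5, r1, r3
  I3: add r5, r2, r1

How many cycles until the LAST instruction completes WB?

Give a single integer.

I0 add r5 <- r1,r3: IF@1 ID@2 stall=0 (-) EX@3 MEM@4 WB@5
I1 sub r4 <- r4,r3: IF@2 ID@3 stall=0 (-) EX@4 MEM@5 WB@6
I2 mul r5 <- r1,r3: IF@3 ID@4 stall=0 (-) EX@5 MEM@6 WB@7
I3 add r5 <- r2,r1: IF@4 ID@5 stall=0 (-) EX@6 MEM@7 WB@8

Answer: 8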